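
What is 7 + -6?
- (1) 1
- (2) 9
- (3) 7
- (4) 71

7 + -6 = 1
1) 1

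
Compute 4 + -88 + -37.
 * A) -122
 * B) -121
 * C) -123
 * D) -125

First: 4 + -88 = -84
Then: -84 + -37 = -121
B) -121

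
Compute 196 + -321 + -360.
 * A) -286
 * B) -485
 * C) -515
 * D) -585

First: 196 + -321 = -125
Then: -125 + -360 = -485
B) -485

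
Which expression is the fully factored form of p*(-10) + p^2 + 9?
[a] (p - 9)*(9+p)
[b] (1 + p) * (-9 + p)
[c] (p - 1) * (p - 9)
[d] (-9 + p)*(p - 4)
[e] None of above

We need to factor p*(-10) + p^2 + 9.
The factored form is (p - 1) * (p - 9).
c) (p - 1) * (p - 9)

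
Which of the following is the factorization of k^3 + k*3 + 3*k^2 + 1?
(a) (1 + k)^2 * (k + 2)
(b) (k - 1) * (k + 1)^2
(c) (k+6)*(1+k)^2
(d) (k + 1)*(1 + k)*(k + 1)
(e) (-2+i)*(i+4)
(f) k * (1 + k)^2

We need to factor k^3 + k*3 + 3*k^2 + 1.
The factored form is (k + 1)*(1 + k)*(k + 1).
d) (k + 1)*(1 + k)*(k + 1)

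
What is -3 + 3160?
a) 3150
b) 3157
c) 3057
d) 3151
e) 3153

-3 + 3160 = 3157
b) 3157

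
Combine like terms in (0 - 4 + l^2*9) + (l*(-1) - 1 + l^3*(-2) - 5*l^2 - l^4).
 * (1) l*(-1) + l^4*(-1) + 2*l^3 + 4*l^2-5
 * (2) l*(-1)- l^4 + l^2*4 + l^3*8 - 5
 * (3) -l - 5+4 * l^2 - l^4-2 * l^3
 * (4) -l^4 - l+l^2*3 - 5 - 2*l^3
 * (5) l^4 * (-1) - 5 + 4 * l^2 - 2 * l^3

Adding the polynomials and combining like terms:
(0 - 4 + l^2*9) + (l*(-1) - 1 + l^3*(-2) - 5*l^2 - l^4)
= -l - 5+4 * l^2 - l^4-2 * l^3
3) -l - 5+4 * l^2 - l^4-2 * l^3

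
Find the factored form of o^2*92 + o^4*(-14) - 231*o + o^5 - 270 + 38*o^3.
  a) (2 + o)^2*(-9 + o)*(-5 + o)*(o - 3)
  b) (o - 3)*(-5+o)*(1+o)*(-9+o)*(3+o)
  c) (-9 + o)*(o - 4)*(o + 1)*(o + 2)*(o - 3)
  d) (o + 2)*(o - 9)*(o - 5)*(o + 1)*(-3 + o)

We need to factor o^2*92 + o^4*(-14) - 231*o + o^5 - 270 + 38*o^3.
The factored form is (o + 2)*(o - 9)*(o - 5)*(o + 1)*(-3 + o).
d) (o + 2)*(o - 9)*(o - 5)*(o + 1)*(-3 + o)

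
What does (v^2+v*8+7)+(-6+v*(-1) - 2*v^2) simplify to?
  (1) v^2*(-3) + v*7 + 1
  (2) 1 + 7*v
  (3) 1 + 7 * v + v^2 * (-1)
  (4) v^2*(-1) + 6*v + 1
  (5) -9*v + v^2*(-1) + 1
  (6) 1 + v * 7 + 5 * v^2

Adding the polynomials and combining like terms:
(v^2 + v*8 + 7) + (-6 + v*(-1) - 2*v^2)
= 1 + 7 * v + v^2 * (-1)
3) 1 + 7 * v + v^2 * (-1)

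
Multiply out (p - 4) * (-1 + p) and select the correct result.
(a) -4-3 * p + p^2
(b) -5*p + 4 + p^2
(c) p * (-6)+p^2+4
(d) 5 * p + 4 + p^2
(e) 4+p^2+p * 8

Expanding (p - 4) * (-1 + p):
= -5*p + 4 + p^2
b) -5*p + 4 + p^2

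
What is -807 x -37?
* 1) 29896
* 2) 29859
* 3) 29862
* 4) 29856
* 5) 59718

-807 * -37 = 29859
2) 29859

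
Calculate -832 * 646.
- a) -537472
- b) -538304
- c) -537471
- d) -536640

-832 * 646 = -537472
a) -537472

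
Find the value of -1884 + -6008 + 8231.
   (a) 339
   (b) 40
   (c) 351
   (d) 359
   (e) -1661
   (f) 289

First: -1884 + -6008 = -7892
Then: -7892 + 8231 = 339
a) 339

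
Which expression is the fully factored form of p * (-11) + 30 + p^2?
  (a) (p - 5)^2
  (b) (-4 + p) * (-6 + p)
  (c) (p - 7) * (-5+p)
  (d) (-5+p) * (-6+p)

We need to factor p * (-11) + 30 + p^2.
The factored form is (-5+p) * (-6+p).
d) (-5+p) * (-6+p)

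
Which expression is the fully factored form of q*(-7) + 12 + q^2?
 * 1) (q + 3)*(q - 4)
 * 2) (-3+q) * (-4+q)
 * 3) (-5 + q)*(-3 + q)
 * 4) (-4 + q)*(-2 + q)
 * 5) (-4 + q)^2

We need to factor q*(-7) + 12 + q^2.
The factored form is (-3+q) * (-4+q).
2) (-3+q) * (-4+q)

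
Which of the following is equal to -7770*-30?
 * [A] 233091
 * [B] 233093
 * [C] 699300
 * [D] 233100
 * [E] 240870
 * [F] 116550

-7770 * -30 = 233100
D) 233100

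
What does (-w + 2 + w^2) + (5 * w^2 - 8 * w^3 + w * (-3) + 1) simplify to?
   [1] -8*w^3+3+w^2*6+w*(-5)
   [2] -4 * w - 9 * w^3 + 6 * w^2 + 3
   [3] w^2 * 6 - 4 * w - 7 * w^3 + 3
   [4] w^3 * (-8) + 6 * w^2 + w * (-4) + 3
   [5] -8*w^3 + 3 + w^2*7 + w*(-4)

Adding the polynomials and combining like terms:
(-w + 2 + w^2) + (5*w^2 - 8*w^3 + w*(-3) + 1)
= w^3 * (-8) + 6 * w^2 + w * (-4) + 3
4) w^3 * (-8) + 6 * w^2 + w * (-4) + 3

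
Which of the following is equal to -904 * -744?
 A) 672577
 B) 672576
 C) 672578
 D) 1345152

-904 * -744 = 672576
B) 672576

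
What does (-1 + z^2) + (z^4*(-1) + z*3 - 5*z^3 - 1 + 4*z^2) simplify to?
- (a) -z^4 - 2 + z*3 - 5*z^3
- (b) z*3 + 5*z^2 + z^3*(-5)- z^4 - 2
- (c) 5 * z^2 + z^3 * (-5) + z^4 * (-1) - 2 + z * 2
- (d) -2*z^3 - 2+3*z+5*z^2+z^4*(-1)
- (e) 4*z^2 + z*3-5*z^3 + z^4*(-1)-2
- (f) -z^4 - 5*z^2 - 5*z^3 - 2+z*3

Adding the polynomials and combining like terms:
(-1 + z^2) + (z^4*(-1) + z*3 - 5*z^3 - 1 + 4*z^2)
= z*3 + 5*z^2 + z^3*(-5)- z^4 - 2
b) z*3 + 5*z^2 + z^3*(-5)- z^4 - 2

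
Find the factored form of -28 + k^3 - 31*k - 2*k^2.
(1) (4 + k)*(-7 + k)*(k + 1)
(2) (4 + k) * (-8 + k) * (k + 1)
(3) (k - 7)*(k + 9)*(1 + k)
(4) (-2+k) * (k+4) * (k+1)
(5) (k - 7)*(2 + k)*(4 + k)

We need to factor -28 + k^3 - 31*k - 2*k^2.
The factored form is (4 + k)*(-7 + k)*(k + 1).
1) (4 + k)*(-7 + k)*(k + 1)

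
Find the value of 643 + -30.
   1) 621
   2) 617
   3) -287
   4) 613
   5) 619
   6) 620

643 + -30 = 613
4) 613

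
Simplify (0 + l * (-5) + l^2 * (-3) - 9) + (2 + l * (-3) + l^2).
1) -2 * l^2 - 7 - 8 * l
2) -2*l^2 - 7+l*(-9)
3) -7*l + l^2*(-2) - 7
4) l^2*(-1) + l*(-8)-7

Adding the polynomials and combining like terms:
(0 + l*(-5) + l^2*(-3) - 9) + (2 + l*(-3) + l^2)
= -2 * l^2 - 7 - 8 * l
1) -2 * l^2 - 7 - 8 * l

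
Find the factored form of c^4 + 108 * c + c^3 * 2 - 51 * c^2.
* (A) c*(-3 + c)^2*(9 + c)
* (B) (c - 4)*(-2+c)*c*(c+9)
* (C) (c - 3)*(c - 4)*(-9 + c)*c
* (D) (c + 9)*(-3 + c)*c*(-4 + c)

We need to factor c^4 + 108 * c + c^3 * 2 - 51 * c^2.
The factored form is (c + 9)*(-3 + c)*c*(-4 + c).
D) (c + 9)*(-3 + c)*c*(-4 + c)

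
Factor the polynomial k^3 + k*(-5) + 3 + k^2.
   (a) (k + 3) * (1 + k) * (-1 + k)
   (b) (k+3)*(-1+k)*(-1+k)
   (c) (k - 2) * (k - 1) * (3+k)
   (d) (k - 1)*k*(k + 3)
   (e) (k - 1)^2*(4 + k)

We need to factor k^3 + k*(-5) + 3 + k^2.
The factored form is (k+3)*(-1+k)*(-1+k).
b) (k+3)*(-1+k)*(-1+k)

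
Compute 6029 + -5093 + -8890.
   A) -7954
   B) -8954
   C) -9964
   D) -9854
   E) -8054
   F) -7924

First: 6029 + -5093 = 936
Then: 936 + -8890 = -7954
A) -7954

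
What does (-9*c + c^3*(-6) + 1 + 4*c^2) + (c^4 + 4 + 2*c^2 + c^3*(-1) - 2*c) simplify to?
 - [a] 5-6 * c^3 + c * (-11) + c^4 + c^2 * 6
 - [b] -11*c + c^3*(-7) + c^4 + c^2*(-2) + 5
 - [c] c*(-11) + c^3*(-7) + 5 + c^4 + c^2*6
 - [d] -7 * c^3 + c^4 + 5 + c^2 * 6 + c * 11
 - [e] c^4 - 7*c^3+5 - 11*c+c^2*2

Adding the polynomials and combining like terms:
(-9*c + c^3*(-6) + 1 + 4*c^2) + (c^4 + 4 + 2*c^2 + c^3*(-1) - 2*c)
= c*(-11) + c^3*(-7) + 5 + c^4 + c^2*6
c) c*(-11) + c^3*(-7) + 5 + c^4 + c^2*6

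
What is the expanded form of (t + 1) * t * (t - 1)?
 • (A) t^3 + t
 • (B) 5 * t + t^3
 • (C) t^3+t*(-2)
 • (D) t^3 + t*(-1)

Expanding (t + 1) * t * (t - 1):
= t^3 + t*(-1)
D) t^3 + t*(-1)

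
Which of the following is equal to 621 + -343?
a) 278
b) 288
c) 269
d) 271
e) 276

621 + -343 = 278
a) 278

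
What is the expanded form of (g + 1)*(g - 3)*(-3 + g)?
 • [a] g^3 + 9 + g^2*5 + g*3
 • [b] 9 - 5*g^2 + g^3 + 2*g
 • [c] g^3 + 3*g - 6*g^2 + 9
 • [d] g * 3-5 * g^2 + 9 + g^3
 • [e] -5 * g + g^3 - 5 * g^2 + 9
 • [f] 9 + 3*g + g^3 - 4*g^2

Expanding (g + 1)*(g - 3)*(-3 + g):
= g * 3-5 * g^2 + 9 + g^3
d) g * 3-5 * g^2 + 9 + g^3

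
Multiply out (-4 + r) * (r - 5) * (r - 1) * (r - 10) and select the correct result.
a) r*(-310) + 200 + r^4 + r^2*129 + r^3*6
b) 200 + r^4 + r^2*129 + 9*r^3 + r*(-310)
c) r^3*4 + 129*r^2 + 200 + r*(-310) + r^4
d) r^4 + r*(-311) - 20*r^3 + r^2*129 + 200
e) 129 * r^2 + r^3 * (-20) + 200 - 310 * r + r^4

Expanding (-4 + r) * (r - 5) * (r - 1) * (r - 10):
= 129 * r^2 + r^3 * (-20) + 200 - 310 * r + r^4
e) 129 * r^2 + r^3 * (-20) + 200 - 310 * r + r^4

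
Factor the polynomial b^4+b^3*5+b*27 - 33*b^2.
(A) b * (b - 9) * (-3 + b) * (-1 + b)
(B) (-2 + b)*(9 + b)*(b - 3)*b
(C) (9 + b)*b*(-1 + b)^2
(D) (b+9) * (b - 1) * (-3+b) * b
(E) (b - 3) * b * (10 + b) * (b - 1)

We need to factor b^4+b^3*5+b*27 - 33*b^2.
The factored form is (b+9) * (b - 1) * (-3+b) * b.
D) (b+9) * (b - 1) * (-3+b) * b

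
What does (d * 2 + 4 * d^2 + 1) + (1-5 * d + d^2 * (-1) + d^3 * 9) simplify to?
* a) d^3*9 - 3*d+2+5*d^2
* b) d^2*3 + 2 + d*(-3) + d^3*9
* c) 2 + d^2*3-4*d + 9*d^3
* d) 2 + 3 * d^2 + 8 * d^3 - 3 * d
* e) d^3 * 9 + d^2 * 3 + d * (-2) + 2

Adding the polynomials and combining like terms:
(d*2 + 4*d^2 + 1) + (1 - 5*d + d^2*(-1) + d^3*9)
= d^2*3 + 2 + d*(-3) + d^3*9
b) d^2*3 + 2 + d*(-3) + d^3*9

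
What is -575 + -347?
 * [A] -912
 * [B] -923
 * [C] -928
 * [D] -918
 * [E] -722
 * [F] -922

-575 + -347 = -922
F) -922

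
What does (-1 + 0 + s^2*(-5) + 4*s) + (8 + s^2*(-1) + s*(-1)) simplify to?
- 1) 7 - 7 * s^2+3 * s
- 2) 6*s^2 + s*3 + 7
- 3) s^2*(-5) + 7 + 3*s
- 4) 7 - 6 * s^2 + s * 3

Adding the polynomials and combining like terms:
(-1 + 0 + s^2*(-5) + 4*s) + (8 + s^2*(-1) + s*(-1))
= 7 - 6 * s^2 + s * 3
4) 7 - 6 * s^2 + s * 3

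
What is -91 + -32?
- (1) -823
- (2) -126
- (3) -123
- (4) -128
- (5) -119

-91 + -32 = -123
3) -123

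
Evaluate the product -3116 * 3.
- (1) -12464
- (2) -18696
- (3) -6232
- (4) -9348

-3116 * 3 = -9348
4) -9348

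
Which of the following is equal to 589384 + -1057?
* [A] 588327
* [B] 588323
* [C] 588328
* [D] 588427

589384 + -1057 = 588327
A) 588327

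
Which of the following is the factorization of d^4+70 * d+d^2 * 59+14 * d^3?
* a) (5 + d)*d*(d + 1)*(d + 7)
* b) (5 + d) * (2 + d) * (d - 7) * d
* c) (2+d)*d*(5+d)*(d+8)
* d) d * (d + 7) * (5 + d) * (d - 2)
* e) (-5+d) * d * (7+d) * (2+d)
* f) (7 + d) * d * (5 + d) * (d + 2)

We need to factor d^4+70 * d+d^2 * 59+14 * d^3.
The factored form is (7 + d) * d * (5 + d) * (d + 2).
f) (7 + d) * d * (5 + d) * (d + 2)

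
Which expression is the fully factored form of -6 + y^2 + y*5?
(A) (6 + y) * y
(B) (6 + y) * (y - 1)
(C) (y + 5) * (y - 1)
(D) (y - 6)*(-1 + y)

We need to factor -6 + y^2 + y*5.
The factored form is (6 + y) * (y - 1).
B) (6 + y) * (y - 1)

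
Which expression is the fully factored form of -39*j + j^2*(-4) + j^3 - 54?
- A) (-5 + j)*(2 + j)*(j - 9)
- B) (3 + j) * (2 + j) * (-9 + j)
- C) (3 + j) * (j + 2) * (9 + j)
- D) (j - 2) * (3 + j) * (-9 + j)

We need to factor -39*j + j^2*(-4) + j^3 - 54.
The factored form is (3 + j) * (2 + j) * (-9 + j).
B) (3 + j) * (2 + j) * (-9 + j)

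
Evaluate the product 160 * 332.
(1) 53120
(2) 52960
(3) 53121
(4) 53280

160 * 332 = 53120
1) 53120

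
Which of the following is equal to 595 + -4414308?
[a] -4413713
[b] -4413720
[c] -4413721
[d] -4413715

595 + -4414308 = -4413713
a) -4413713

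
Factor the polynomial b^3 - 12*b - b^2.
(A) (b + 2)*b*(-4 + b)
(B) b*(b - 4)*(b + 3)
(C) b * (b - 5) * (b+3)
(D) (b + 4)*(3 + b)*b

We need to factor b^3 - 12*b - b^2.
The factored form is b*(b - 4)*(b + 3).
B) b*(b - 4)*(b + 3)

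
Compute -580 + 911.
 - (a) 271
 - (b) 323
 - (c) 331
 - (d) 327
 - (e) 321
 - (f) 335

-580 + 911 = 331
c) 331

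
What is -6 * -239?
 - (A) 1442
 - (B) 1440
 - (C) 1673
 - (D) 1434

-6 * -239 = 1434
D) 1434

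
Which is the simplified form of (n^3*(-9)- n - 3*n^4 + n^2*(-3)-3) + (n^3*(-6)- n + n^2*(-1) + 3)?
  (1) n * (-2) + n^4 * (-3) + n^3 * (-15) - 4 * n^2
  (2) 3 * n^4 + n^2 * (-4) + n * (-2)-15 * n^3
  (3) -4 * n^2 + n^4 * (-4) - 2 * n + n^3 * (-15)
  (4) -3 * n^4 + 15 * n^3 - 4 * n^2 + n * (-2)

Adding the polynomials and combining like terms:
(n^3*(-9) - n - 3*n^4 + n^2*(-3) - 3) + (n^3*(-6) - n + n^2*(-1) + 3)
= n * (-2) + n^4 * (-3) + n^3 * (-15) - 4 * n^2
1) n * (-2) + n^4 * (-3) + n^3 * (-15) - 4 * n^2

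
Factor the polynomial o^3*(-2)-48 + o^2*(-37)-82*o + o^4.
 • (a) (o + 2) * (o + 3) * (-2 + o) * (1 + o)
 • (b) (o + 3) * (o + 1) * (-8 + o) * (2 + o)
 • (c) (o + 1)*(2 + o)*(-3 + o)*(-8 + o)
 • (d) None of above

We need to factor o^3*(-2)-48 + o^2*(-37)-82*o + o^4.
The factored form is (o + 3) * (o + 1) * (-8 + o) * (2 + o).
b) (o + 3) * (o + 1) * (-8 + o) * (2 + o)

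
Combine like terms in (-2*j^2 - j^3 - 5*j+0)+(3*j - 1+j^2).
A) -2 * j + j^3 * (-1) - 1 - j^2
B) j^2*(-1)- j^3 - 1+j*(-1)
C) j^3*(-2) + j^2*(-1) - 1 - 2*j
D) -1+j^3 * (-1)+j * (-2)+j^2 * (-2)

Adding the polynomials and combining like terms:
(-2*j^2 - j^3 - 5*j + 0) + (3*j - 1 + j^2)
= -2 * j + j^3 * (-1) - 1 - j^2
A) -2 * j + j^3 * (-1) - 1 - j^2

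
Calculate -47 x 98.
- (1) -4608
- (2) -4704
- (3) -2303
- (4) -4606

-47 * 98 = -4606
4) -4606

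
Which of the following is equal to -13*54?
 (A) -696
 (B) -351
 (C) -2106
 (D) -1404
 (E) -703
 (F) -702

-13 * 54 = -702
F) -702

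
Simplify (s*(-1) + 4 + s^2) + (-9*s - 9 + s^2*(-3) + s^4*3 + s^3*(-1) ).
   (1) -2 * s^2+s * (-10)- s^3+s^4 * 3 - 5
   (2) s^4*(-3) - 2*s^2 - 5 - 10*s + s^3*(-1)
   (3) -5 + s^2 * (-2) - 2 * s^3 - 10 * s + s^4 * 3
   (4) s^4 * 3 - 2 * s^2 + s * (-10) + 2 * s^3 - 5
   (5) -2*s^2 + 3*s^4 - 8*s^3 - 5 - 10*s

Adding the polynomials and combining like terms:
(s*(-1) + 4 + s^2) + (-9*s - 9 + s^2*(-3) + s^4*3 + s^3*(-1))
= -2 * s^2+s * (-10)- s^3+s^4 * 3 - 5
1) -2 * s^2+s * (-10)- s^3+s^4 * 3 - 5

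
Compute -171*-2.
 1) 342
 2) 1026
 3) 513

-171 * -2 = 342
1) 342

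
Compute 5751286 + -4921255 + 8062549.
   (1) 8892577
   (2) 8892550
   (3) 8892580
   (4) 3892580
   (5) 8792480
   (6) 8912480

First: 5751286 + -4921255 = 830031
Then: 830031 + 8062549 = 8892580
3) 8892580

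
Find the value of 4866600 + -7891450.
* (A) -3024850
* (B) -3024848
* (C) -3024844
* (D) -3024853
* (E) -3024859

4866600 + -7891450 = -3024850
A) -3024850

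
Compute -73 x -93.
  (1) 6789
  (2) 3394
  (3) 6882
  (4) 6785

-73 * -93 = 6789
1) 6789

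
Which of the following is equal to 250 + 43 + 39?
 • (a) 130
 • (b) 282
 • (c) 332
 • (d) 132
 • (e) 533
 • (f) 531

First: 250 + 43 = 293
Then: 293 + 39 = 332
c) 332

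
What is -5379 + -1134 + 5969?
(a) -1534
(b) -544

First: -5379 + -1134 = -6513
Then: -6513 + 5969 = -544
b) -544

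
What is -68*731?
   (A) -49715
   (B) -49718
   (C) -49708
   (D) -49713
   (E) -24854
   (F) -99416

-68 * 731 = -49708
C) -49708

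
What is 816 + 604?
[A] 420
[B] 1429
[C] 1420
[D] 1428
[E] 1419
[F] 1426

816 + 604 = 1420
C) 1420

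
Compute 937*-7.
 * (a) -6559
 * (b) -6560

937 * -7 = -6559
a) -6559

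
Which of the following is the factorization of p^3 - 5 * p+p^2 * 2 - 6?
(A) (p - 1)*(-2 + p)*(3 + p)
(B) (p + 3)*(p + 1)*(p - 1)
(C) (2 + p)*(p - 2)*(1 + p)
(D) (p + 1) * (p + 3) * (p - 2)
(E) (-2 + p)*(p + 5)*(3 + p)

We need to factor p^3 - 5 * p+p^2 * 2 - 6.
The factored form is (p + 1) * (p + 3) * (p - 2).
D) (p + 1) * (p + 3) * (p - 2)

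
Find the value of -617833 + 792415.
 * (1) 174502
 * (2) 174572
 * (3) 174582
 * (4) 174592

-617833 + 792415 = 174582
3) 174582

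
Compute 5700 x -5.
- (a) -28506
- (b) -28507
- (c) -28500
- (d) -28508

5700 * -5 = -28500
c) -28500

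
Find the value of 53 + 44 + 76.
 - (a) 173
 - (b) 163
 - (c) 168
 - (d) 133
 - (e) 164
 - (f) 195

First: 53 + 44 = 97
Then: 97 + 76 = 173
a) 173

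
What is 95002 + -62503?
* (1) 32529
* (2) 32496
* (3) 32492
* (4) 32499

95002 + -62503 = 32499
4) 32499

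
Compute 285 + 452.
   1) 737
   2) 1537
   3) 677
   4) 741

285 + 452 = 737
1) 737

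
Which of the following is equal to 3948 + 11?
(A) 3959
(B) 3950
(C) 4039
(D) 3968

3948 + 11 = 3959
A) 3959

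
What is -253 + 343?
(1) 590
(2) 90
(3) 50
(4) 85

-253 + 343 = 90
2) 90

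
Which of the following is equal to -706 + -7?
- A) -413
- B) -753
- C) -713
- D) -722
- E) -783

-706 + -7 = -713
C) -713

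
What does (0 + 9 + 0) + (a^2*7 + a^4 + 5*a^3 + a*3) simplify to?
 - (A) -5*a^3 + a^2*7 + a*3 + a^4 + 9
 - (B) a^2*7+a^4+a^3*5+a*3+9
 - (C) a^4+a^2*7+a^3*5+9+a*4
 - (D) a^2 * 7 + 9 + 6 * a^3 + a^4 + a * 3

Adding the polynomials and combining like terms:
(0 + 9 + 0) + (a^2*7 + a^4 + 5*a^3 + a*3)
= a^2*7+a^4+a^3*5+a*3+9
B) a^2*7+a^4+a^3*5+a*3+9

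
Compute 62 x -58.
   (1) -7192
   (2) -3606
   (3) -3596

62 * -58 = -3596
3) -3596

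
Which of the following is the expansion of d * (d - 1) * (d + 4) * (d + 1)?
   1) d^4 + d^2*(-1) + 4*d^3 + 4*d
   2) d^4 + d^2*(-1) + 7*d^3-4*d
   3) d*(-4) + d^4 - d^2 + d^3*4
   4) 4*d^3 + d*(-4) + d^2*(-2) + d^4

Expanding d * (d - 1) * (d + 4) * (d + 1):
= d*(-4) + d^4 - d^2 + d^3*4
3) d*(-4) + d^4 - d^2 + d^3*4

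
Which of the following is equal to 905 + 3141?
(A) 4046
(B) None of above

905 + 3141 = 4046
A) 4046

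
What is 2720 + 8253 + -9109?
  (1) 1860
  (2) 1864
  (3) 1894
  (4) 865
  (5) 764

First: 2720 + 8253 = 10973
Then: 10973 + -9109 = 1864
2) 1864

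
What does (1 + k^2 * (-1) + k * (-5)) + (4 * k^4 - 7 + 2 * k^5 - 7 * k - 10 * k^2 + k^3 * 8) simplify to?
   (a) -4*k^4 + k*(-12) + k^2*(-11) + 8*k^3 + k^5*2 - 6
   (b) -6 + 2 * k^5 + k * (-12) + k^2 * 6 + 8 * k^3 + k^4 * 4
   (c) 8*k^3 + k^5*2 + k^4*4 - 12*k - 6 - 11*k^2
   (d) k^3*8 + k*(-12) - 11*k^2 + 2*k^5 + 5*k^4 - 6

Adding the polynomials and combining like terms:
(1 + k^2*(-1) + k*(-5)) + (4*k^4 - 7 + 2*k^5 - 7*k - 10*k^2 + k^3*8)
= 8*k^3 + k^5*2 + k^4*4 - 12*k - 6 - 11*k^2
c) 8*k^3 + k^5*2 + k^4*4 - 12*k - 6 - 11*k^2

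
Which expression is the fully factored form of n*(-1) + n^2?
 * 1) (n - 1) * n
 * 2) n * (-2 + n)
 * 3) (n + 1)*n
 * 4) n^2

We need to factor n*(-1) + n^2.
The factored form is (n - 1) * n.
1) (n - 1) * n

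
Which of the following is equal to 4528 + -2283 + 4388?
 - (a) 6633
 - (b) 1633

First: 4528 + -2283 = 2245
Then: 2245 + 4388 = 6633
a) 6633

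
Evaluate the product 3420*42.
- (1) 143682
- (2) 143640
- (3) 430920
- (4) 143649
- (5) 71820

3420 * 42 = 143640
2) 143640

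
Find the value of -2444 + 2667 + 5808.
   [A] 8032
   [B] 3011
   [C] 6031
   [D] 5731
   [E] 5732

First: -2444 + 2667 = 223
Then: 223 + 5808 = 6031
C) 6031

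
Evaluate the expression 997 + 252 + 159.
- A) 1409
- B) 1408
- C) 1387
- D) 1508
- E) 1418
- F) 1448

First: 997 + 252 = 1249
Then: 1249 + 159 = 1408
B) 1408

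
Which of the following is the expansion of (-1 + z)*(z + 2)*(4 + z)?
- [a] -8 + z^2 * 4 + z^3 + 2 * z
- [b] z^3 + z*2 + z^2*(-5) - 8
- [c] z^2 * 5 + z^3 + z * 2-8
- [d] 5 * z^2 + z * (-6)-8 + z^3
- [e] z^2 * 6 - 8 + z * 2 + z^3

Expanding (-1 + z)*(z + 2)*(4 + z):
= z^2 * 5 + z^3 + z * 2-8
c) z^2 * 5 + z^3 + z * 2-8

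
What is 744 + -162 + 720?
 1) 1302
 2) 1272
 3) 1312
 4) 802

First: 744 + -162 = 582
Then: 582 + 720 = 1302
1) 1302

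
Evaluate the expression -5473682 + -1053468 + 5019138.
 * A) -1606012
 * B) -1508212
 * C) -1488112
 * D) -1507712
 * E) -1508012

First: -5473682 + -1053468 = -6527150
Then: -6527150 + 5019138 = -1508012
E) -1508012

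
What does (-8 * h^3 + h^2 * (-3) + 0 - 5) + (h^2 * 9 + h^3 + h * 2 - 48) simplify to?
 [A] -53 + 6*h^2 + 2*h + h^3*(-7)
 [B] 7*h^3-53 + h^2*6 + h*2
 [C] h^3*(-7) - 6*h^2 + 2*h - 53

Adding the polynomials and combining like terms:
(-8*h^3 + h^2*(-3) + 0 - 5) + (h^2*9 + h^3 + h*2 - 48)
= -53 + 6*h^2 + 2*h + h^3*(-7)
A) -53 + 6*h^2 + 2*h + h^3*(-7)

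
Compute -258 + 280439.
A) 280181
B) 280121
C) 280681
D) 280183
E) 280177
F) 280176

-258 + 280439 = 280181
A) 280181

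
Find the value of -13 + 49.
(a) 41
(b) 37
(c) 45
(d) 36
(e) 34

-13 + 49 = 36
d) 36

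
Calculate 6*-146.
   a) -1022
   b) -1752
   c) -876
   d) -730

6 * -146 = -876
c) -876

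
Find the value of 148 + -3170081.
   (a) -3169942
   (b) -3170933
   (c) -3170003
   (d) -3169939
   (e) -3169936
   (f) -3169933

148 + -3170081 = -3169933
f) -3169933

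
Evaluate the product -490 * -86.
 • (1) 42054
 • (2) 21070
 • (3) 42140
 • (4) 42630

-490 * -86 = 42140
3) 42140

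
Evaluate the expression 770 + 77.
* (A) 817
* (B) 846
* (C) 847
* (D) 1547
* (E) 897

770 + 77 = 847
C) 847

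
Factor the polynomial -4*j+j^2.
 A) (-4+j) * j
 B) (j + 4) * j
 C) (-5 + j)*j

We need to factor -4*j+j^2.
The factored form is (-4+j) * j.
A) (-4+j) * j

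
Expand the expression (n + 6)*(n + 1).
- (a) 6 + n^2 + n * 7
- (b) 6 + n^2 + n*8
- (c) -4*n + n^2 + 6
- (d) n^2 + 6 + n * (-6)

Expanding (n + 6)*(n + 1):
= 6 + n^2 + n * 7
a) 6 + n^2 + n * 7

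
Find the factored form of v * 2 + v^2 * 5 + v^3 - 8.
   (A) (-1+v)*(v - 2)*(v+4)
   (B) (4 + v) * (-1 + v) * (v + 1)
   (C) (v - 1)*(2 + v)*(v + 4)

We need to factor v * 2 + v^2 * 5 + v^3 - 8.
The factored form is (v - 1)*(2 + v)*(v + 4).
C) (v - 1)*(2 + v)*(v + 4)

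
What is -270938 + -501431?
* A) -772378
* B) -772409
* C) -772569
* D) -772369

-270938 + -501431 = -772369
D) -772369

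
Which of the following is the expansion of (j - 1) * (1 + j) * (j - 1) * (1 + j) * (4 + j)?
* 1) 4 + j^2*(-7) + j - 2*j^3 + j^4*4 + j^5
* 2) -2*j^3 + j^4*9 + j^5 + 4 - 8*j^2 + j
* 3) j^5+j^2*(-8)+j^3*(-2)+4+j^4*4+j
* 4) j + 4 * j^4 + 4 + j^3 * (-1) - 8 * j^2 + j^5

Expanding (j - 1) * (1 + j) * (j - 1) * (1 + j) * (4 + j):
= j^5+j^2*(-8)+j^3*(-2)+4+j^4*4+j
3) j^5+j^2*(-8)+j^3*(-2)+4+j^4*4+j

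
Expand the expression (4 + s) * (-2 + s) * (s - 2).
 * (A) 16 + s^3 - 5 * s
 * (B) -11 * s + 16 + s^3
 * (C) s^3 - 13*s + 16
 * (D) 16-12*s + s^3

Expanding (4 + s) * (-2 + s) * (s - 2):
= 16-12*s + s^3
D) 16-12*s + s^3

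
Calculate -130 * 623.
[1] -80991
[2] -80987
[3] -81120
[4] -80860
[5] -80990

-130 * 623 = -80990
5) -80990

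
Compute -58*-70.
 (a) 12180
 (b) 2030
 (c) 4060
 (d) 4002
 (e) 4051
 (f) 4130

-58 * -70 = 4060
c) 4060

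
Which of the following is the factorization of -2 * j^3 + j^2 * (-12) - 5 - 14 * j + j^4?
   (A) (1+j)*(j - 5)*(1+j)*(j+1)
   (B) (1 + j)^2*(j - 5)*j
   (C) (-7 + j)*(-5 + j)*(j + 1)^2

We need to factor -2 * j^3 + j^2 * (-12) - 5 - 14 * j + j^4.
The factored form is (1+j)*(j - 5)*(1+j)*(j+1).
A) (1+j)*(j - 5)*(1+j)*(j+1)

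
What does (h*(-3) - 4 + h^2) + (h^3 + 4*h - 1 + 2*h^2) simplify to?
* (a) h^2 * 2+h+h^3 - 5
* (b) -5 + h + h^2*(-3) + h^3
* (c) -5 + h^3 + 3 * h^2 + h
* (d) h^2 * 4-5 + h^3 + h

Adding the polynomials and combining like terms:
(h*(-3) - 4 + h^2) + (h^3 + 4*h - 1 + 2*h^2)
= -5 + h^3 + 3 * h^2 + h
c) -5 + h^3 + 3 * h^2 + h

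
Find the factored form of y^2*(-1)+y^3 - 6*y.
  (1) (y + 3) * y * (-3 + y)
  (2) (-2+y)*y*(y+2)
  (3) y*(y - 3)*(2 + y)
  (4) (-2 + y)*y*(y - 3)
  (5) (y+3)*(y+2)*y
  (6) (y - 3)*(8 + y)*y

We need to factor y^2*(-1)+y^3 - 6*y.
The factored form is y*(y - 3)*(2 + y).
3) y*(y - 3)*(2 + y)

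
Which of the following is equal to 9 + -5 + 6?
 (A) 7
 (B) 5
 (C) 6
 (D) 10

First: 9 + -5 = 4
Then: 4 + 6 = 10
D) 10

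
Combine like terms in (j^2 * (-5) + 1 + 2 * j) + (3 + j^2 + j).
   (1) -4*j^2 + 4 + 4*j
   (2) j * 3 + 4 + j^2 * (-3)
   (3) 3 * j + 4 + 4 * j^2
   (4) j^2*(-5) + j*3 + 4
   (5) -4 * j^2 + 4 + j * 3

Adding the polynomials and combining like terms:
(j^2*(-5) + 1 + 2*j) + (3 + j^2 + j)
= -4 * j^2 + 4 + j * 3
5) -4 * j^2 + 4 + j * 3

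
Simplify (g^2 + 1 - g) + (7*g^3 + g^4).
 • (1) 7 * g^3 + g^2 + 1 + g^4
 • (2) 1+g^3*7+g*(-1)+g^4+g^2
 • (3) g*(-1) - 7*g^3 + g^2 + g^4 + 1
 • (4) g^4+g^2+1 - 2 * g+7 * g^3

Adding the polynomials and combining like terms:
(g^2 + 1 - g) + (7*g^3 + g^4)
= 1+g^3*7+g*(-1)+g^4+g^2
2) 1+g^3*7+g*(-1)+g^4+g^2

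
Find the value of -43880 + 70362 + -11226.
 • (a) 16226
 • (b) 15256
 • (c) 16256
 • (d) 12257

First: -43880 + 70362 = 26482
Then: 26482 + -11226 = 15256
b) 15256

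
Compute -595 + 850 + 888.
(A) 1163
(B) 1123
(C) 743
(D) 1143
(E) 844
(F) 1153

First: -595 + 850 = 255
Then: 255 + 888 = 1143
D) 1143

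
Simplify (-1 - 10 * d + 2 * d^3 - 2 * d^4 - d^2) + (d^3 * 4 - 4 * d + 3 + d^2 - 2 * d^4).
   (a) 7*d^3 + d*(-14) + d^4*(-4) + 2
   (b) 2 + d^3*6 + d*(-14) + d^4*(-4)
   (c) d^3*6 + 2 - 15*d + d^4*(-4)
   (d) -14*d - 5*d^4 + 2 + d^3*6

Adding the polynomials and combining like terms:
(-1 - 10*d + 2*d^3 - 2*d^4 - d^2) + (d^3*4 - 4*d + 3 + d^2 - 2*d^4)
= 2 + d^3*6 + d*(-14) + d^4*(-4)
b) 2 + d^3*6 + d*(-14) + d^4*(-4)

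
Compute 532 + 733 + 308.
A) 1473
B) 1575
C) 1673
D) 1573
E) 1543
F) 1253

First: 532 + 733 = 1265
Then: 1265 + 308 = 1573
D) 1573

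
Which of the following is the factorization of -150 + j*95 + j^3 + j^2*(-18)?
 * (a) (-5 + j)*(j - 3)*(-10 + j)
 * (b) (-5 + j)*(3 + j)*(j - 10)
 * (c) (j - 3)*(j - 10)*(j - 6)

We need to factor -150 + j*95 + j^3 + j^2*(-18).
The factored form is (-5 + j)*(j - 3)*(-10 + j).
a) (-5 + j)*(j - 3)*(-10 + j)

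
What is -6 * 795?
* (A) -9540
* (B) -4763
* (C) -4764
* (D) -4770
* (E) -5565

-6 * 795 = -4770
D) -4770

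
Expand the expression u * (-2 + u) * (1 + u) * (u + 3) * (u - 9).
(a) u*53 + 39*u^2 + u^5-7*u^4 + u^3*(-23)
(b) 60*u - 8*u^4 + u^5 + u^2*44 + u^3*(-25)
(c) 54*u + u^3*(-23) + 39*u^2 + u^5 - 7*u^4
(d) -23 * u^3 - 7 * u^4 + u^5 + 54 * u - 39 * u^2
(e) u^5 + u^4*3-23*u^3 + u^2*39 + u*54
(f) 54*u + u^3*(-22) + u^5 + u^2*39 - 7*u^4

Expanding u * (-2 + u) * (1 + u) * (u + 3) * (u - 9):
= 54*u + u^3*(-23) + 39*u^2 + u^5 - 7*u^4
c) 54*u + u^3*(-23) + 39*u^2 + u^5 - 7*u^4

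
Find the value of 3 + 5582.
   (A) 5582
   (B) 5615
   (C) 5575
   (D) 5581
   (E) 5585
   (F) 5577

3 + 5582 = 5585
E) 5585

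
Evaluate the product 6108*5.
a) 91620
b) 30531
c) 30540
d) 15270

6108 * 5 = 30540
c) 30540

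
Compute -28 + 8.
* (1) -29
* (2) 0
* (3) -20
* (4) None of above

-28 + 8 = -20
3) -20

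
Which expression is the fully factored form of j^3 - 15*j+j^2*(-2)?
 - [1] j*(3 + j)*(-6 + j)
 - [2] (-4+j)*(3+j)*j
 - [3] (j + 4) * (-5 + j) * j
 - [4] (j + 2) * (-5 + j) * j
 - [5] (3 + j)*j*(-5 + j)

We need to factor j^3 - 15*j+j^2*(-2).
The factored form is (3 + j)*j*(-5 + j).
5) (3 + j)*j*(-5 + j)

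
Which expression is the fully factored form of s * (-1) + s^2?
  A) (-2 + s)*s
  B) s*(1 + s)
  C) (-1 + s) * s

We need to factor s * (-1) + s^2.
The factored form is (-1 + s) * s.
C) (-1 + s) * s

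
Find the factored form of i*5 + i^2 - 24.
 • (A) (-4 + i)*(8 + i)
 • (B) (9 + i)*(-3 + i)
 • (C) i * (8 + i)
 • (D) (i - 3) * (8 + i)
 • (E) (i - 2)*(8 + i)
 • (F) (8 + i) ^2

We need to factor i*5 + i^2 - 24.
The factored form is (i - 3) * (8 + i).
D) (i - 3) * (8 + i)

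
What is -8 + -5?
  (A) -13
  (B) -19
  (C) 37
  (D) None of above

-8 + -5 = -13
A) -13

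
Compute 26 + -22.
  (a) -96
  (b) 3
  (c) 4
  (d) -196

26 + -22 = 4
c) 4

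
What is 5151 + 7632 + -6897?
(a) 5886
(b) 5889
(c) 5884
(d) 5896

First: 5151 + 7632 = 12783
Then: 12783 + -6897 = 5886
a) 5886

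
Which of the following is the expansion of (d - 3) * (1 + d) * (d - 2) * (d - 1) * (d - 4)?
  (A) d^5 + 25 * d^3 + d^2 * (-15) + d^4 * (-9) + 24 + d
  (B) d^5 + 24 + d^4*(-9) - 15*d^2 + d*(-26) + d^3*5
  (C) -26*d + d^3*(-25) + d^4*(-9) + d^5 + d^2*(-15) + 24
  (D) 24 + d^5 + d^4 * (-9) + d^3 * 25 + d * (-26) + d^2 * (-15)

Expanding (d - 3) * (1 + d) * (d - 2) * (d - 1) * (d - 4):
= 24 + d^5 + d^4 * (-9) + d^3 * 25 + d * (-26) + d^2 * (-15)
D) 24 + d^5 + d^4 * (-9) + d^3 * 25 + d * (-26) + d^2 * (-15)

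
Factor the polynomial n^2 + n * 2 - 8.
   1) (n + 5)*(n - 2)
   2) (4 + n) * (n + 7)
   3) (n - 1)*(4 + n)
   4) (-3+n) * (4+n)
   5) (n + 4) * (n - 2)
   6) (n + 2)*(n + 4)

We need to factor n^2 + n * 2 - 8.
The factored form is (n + 4) * (n - 2).
5) (n + 4) * (n - 2)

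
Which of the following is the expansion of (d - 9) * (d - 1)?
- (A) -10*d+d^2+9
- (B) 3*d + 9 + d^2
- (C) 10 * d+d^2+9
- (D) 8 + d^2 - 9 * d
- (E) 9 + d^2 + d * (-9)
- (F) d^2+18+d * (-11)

Expanding (d - 9) * (d - 1):
= -10*d+d^2+9
A) -10*d+d^2+9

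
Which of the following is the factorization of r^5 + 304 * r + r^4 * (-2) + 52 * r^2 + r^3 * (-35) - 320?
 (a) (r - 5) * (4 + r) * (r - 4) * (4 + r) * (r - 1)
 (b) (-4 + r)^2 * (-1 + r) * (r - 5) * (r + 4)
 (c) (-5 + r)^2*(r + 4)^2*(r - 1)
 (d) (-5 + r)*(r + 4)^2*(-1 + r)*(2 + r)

We need to factor r^5 + 304 * r + r^4 * (-2) + 52 * r^2 + r^3 * (-35) - 320.
The factored form is (r - 5) * (4 + r) * (r - 4) * (4 + r) * (r - 1).
a) (r - 5) * (4 + r) * (r - 4) * (4 + r) * (r - 1)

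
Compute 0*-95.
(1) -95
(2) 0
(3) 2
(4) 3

0 * -95 = 0
2) 0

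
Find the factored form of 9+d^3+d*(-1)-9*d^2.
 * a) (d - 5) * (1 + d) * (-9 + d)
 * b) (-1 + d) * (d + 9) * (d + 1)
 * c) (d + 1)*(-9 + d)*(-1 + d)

We need to factor 9+d^3+d*(-1)-9*d^2.
The factored form is (d + 1)*(-9 + d)*(-1 + d).
c) (d + 1)*(-9 + d)*(-1 + d)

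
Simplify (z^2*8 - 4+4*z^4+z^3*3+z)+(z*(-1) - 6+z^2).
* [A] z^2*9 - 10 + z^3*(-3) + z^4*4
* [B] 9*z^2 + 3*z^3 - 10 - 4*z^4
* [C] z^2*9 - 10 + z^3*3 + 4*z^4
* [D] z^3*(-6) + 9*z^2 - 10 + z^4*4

Adding the polynomials and combining like terms:
(z^2*8 - 4 + 4*z^4 + z^3*3 + z) + (z*(-1) - 6 + z^2)
= z^2*9 - 10 + z^3*3 + 4*z^4
C) z^2*9 - 10 + z^3*3 + 4*z^4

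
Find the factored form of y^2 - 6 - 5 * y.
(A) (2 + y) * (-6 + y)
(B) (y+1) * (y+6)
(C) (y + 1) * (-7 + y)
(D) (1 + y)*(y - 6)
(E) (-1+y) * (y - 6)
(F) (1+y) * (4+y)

We need to factor y^2 - 6 - 5 * y.
The factored form is (1 + y)*(y - 6).
D) (1 + y)*(y - 6)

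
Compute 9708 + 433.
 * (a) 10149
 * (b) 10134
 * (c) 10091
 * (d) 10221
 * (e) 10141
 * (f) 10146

9708 + 433 = 10141
e) 10141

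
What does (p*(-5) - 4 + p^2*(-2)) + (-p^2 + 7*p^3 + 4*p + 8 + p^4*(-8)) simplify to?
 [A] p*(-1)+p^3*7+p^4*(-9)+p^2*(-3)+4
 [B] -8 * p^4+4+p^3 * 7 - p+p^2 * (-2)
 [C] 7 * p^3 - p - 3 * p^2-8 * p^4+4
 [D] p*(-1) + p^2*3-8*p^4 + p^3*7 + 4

Adding the polynomials and combining like terms:
(p*(-5) - 4 + p^2*(-2)) + (-p^2 + 7*p^3 + 4*p + 8 + p^4*(-8))
= 7 * p^3 - p - 3 * p^2-8 * p^4+4
C) 7 * p^3 - p - 3 * p^2-8 * p^4+4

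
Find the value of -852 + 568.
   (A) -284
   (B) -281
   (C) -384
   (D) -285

-852 + 568 = -284
A) -284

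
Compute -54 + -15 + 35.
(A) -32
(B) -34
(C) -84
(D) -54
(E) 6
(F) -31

First: -54 + -15 = -69
Then: -69 + 35 = -34
B) -34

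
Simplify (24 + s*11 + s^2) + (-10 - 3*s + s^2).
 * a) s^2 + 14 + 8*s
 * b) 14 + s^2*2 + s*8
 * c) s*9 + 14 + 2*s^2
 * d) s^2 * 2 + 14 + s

Adding the polynomials and combining like terms:
(24 + s*11 + s^2) + (-10 - 3*s + s^2)
= 14 + s^2*2 + s*8
b) 14 + s^2*2 + s*8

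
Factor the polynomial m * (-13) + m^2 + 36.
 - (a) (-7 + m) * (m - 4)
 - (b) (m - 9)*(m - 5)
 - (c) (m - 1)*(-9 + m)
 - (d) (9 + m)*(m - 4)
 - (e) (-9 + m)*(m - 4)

We need to factor m * (-13) + m^2 + 36.
The factored form is (-9 + m)*(m - 4).
e) (-9 + m)*(m - 4)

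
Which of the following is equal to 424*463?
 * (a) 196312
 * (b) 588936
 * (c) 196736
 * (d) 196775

424 * 463 = 196312
a) 196312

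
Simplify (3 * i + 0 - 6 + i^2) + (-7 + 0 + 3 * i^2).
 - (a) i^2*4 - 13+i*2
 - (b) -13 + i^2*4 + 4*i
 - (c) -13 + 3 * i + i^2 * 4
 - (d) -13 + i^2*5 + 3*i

Adding the polynomials and combining like terms:
(3*i + 0 - 6 + i^2) + (-7 + 0 + 3*i^2)
= -13 + 3 * i + i^2 * 4
c) -13 + 3 * i + i^2 * 4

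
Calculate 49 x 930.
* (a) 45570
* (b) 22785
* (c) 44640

49 * 930 = 45570
a) 45570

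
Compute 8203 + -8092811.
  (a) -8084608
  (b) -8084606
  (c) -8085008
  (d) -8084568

8203 + -8092811 = -8084608
a) -8084608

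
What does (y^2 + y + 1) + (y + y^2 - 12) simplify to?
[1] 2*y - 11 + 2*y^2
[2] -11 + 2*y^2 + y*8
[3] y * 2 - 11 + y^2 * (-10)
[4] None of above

Adding the polynomials and combining like terms:
(y^2 + y + 1) + (y + y^2 - 12)
= 2*y - 11 + 2*y^2
1) 2*y - 11 + 2*y^2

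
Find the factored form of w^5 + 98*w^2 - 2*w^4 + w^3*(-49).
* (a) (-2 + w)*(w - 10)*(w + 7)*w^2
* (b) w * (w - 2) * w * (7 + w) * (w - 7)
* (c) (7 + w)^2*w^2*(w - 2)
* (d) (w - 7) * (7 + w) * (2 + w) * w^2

We need to factor w^5 + 98*w^2 - 2*w^4 + w^3*(-49).
The factored form is w * (w - 2) * w * (7 + w) * (w - 7).
b) w * (w - 2) * w * (7 + w) * (w - 7)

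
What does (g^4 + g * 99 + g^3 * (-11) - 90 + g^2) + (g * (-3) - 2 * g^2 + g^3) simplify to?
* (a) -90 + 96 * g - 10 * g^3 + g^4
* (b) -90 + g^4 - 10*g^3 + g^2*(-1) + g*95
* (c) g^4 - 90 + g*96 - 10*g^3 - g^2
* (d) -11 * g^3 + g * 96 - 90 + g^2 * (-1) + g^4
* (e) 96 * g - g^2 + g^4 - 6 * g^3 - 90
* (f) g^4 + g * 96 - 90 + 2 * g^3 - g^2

Adding the polynomials and combining like terms:
(g^4 + g*99 + g^3*(-11) - 90 + g^2) + (g*(-3) - 2*g^2 + g^3)
= g^4 - 90 + g*96 - 10*g^3 - g^2
c) g^4 - 90 + g*96 - 10*g^3 - g^2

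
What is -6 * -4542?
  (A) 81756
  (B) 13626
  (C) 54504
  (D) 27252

-6 * -4542 = 27252
D) 27252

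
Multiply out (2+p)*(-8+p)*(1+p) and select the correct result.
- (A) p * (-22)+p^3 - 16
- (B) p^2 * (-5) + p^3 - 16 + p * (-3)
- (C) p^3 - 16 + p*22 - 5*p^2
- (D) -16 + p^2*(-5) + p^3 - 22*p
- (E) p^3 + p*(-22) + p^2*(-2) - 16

Expanding (2+p)*(-8+p)*(1+p):
= -16 + p^2*(-5) + p^3 - 22*p
D) -16 + p^2*(-5) + p^3 - 22*p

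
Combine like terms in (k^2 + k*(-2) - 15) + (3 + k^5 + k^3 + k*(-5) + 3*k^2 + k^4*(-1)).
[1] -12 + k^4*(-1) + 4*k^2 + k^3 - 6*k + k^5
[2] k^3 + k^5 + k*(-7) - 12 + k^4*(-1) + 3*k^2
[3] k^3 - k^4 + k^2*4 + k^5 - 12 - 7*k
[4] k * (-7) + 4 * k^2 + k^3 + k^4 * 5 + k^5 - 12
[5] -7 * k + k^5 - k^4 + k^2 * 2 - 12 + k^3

Adding the polynomials and combining like terms:
(k^2 + k*(-2) - 15) + (3 + k^5 + k^3 + k*(-5) + 3*k^2 + k^4*(-1))
= k^3 - k^4 + k^2*4 + k^5 - 12 - 7*k
3) k^3 - k^4 + k^2*4 + k^5 - 12 - 7*k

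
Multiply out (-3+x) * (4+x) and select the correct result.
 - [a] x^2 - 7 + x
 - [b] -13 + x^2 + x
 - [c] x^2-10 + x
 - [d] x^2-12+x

Expanding (-3+x) * (4+x):
= x^2-12+x
d) x^2-12+x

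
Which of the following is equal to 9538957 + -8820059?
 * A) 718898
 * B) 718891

9538957 + -8820059 = 718898
A) 718898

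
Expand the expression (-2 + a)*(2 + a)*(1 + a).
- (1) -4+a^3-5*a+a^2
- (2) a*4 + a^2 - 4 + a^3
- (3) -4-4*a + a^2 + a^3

Expanding (-2 + a)*(2 + a)*(1 + a):
= -4-4*a + a^2 + a^3
3) -4-4*a + a^2 + a^3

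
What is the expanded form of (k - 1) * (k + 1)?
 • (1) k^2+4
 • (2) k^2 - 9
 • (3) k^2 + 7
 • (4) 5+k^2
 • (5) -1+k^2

Expanding (k - 1) * (k + 1):
= -1+k^2
5) -1+k^2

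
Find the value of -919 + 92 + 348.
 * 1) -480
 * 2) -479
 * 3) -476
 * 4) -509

First: -919 + 92 = -827
Then: -827 + 348 = -479
2) -479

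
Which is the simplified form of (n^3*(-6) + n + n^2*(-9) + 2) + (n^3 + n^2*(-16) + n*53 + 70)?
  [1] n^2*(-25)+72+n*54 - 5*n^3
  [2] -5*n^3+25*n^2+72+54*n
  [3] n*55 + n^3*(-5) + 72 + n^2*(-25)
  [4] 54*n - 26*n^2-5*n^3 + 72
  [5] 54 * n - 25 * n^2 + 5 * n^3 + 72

Adding the polynomials and combining like terms:
(n^3*(-6) + n + n^2*(-9) + 2) + (n^3 + n^2*(-16) + n*53 + 70)
= n^2*(-25)+72+n*54 - 5*n^3
1) n^2*(-25)+72+n*54 - 5*n^3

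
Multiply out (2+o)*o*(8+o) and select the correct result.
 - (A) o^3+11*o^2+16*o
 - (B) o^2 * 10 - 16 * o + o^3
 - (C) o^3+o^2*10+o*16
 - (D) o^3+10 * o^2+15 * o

Expanding (2+o)*o*(8+o):
= o^3+o^2*10+o*16
C) o^3+o^2*10+o*16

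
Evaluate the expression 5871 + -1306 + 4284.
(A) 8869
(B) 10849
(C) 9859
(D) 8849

First: 5871 + -1306 = 4565
Then: 4565 + 4284 = 8849
D) 8849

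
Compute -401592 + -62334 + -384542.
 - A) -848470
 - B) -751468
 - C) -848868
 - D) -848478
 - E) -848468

First: -401592 + -62334 = -463926
Then: -463926 + -384542 = -848468
E) -848468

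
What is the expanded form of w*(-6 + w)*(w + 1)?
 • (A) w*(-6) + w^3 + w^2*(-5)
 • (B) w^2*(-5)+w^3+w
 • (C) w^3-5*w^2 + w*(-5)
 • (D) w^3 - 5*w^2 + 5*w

Expanding w*(-6 + w)*(w + 1):
= w*(-6) + w^3 + w^2*(-5)
A) w*(-6) + w^3 + w^2*(-5)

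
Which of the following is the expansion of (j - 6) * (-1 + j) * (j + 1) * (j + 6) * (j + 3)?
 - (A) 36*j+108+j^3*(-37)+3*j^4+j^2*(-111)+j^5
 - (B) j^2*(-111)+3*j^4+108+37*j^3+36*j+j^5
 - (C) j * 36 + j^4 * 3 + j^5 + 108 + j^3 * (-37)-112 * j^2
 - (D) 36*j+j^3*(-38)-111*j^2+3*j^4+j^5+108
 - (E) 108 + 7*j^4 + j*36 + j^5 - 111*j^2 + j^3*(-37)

Expanding (j - 6) * (-1 + j) * (j + 1) * (j + 6) * (j + 3):
= 36*j+108+j^3*(-37)+3*j^4+j^2*(-111)+j^5
A) 36*j+108+j^3*(-37)+3*j^4+j^2*(-111)+j^5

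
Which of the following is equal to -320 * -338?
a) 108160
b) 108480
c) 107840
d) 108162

-320 * -338 = 108160
a) 108160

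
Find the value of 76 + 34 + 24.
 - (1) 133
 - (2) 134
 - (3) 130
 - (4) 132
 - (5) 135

First: 76 + 34 = 110
Then: 110 + 24 = 134
2) 134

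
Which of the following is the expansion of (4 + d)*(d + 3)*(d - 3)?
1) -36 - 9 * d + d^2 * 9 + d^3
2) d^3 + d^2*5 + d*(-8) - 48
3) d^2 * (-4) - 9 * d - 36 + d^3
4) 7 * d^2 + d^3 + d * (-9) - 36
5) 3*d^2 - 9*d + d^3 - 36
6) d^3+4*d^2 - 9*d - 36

Expanding (4 + d)*(d + 3)*(d - 3):
= d^3+4*d^2 - 9*d - 36
6) d^3+4*d^2 - 9*d - 36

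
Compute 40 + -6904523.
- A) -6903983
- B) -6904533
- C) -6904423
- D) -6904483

40 + -6904523 = -6904483
D) -6904483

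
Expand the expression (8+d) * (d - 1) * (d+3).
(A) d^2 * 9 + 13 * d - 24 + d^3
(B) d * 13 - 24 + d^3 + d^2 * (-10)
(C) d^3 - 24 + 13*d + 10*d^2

Expanding (8+d) * (d - 1) * (d+3):
= d^3 - 24 + 13*d + 10*d^2
C) d^3 - 24 + 13*d + 10*d^2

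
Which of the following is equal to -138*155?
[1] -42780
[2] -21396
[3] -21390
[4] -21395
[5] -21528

-138 * 155 = -21390
3) -21390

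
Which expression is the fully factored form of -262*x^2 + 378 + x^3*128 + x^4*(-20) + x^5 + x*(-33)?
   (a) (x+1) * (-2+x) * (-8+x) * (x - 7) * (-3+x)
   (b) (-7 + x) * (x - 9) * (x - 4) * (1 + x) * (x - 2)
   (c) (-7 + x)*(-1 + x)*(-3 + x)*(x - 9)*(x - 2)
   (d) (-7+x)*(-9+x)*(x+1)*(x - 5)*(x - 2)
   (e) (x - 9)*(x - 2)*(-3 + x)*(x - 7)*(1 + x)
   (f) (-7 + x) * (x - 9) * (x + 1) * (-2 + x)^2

We need to factor -262*x^2 + 378 + x^3*128 + x^4*(-20) + x^5 + x*(-33).
The factored form is (x - 9)*(x - 2)*(-3 + x)*(x - 7)*(1 + x).
e) (x - 9)*(x - 2)*(-3 + x)*(x - 7)*(1 + x)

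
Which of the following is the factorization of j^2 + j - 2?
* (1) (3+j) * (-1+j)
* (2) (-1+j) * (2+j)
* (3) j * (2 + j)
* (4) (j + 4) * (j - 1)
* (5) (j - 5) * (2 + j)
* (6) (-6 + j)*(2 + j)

We need to factor j^2 + j - 2.
The factored form is (-1+j) * (2+j).
2) (-1+j) * (2+j)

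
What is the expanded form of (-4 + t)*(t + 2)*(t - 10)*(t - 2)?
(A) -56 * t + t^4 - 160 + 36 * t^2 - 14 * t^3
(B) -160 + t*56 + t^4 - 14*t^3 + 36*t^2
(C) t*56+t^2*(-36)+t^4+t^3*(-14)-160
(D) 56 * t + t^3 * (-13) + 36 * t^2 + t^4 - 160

Expanding (-4 + t)*(t + 2)*(t - 10)*(t - 2):
= -160 + t*56 + t^4 - 14*t^3 + 36*t^2
B) -160 + t*56 + t^4 - 14*t^3 + 36*t^2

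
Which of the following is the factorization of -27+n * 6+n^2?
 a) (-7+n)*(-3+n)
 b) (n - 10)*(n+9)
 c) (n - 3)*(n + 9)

We need to factor -27+n * 6+n^2.
The factored form is (n - 3)*(n + 9).
c) (n - 3)*(n + 9)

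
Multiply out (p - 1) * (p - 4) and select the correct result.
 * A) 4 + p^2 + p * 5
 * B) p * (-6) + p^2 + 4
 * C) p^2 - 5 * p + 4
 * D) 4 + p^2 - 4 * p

Expanding (p - 1) * (p - 4):
= p^2 - 5 * p + 4
C) p^2 - 5 * p + 4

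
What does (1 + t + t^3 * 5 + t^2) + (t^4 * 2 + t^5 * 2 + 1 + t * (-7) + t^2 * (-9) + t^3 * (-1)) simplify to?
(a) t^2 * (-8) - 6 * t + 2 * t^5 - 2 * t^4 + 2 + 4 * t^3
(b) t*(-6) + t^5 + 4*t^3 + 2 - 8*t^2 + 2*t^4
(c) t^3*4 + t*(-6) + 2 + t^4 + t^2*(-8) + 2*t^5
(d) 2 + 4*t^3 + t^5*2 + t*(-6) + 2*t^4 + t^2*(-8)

Adding the polynomials and combining like terms:
(1 + t + t^3*5 + t^2) + (t^4*2 + t^5*2 + 1 + t*(-7) + t^2*(-9) + t^3*(-1))
= 2 + 4*t^3 + t^5*2 + t*(-6) + 2*t^4 + t^2*(-8)
d) 2 + 4*t^3 + t^5*2 + t*(-6) + 2*t^4 + t^2*(-8)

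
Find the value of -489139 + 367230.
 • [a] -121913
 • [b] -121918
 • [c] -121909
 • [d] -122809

-489139 + 367230 = -121909
c) -121909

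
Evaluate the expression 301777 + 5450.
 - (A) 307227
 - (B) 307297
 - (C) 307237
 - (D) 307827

301777 + 5450 = 307227
A) 307227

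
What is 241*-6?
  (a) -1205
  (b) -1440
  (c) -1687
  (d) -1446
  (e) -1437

241 * -6 = -1446
d) -1446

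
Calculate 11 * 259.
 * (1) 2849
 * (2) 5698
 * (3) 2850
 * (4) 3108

11 * 259 = 2849
1) 2849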